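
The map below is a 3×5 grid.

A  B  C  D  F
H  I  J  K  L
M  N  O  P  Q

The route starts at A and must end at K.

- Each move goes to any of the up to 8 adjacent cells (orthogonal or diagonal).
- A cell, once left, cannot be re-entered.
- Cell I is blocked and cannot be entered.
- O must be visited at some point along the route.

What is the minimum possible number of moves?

Any route passes through O somewhere between A and K. Summing Chebyshev distances along the two legs (A → O → K) gives a lower bound of 2 + 1 = 3 moves.
That bound ignores the blocked cells. Measuring each leg by the fewest moves that actually steer around them (A→O: 3; O→K: 1) raises the lower bound to 4.
A route of 4 moves exists: A → B → J → O → K.
Since 4 matches that lower bound, it is optimal.

4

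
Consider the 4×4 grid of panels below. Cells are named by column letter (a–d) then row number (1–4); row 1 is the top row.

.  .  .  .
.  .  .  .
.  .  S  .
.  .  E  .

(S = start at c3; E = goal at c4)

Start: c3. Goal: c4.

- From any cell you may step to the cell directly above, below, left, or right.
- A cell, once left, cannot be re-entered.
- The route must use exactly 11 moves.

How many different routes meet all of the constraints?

Need simple routes of exactly 11 moves from c3 to c4 (Manhattan distance 1, so 5 moves are spent on a detour and 5 undoing it).
Branch systematically from the start, pruning whenever the remaining move budget drops below the Manhattan distance to c4 or differs from it in parity. Grouping the completions by first move — via c2: 8; via b3: 10; via d3: 17 (no valid completion starts via c4) — and summing: 8 + 10 + 17 = 35.
That gives 35 routes.

35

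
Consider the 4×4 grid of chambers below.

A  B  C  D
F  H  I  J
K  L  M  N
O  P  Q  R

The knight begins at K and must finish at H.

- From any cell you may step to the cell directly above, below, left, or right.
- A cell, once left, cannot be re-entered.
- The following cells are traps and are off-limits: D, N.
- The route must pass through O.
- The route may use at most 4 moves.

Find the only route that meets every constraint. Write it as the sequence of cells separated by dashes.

K - O - P - L - H

Any route must reach O and still end at H within 4 moves, so the order of the required stops is forced.
Route from K: down 1 to O, right 1 to P, up 2 to H — 4 moves in all.
Check: all required cells visited; 4 ≤ 4 moves.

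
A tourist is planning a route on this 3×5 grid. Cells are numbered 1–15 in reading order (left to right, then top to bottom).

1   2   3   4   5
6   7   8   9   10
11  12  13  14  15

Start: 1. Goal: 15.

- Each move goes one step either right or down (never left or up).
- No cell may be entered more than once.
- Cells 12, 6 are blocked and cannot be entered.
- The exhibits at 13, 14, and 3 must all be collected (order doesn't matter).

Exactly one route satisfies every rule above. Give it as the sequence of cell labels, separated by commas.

1, 2, 3, 8, 13, 14, 15

Moves only go right or down, so the column and row indices never decrease.
Route from 1: 2× right (reaching 3), 2× down (reaching 13), 2× right (reaching 15) — 6 moves in all.
Check: all required cells visited.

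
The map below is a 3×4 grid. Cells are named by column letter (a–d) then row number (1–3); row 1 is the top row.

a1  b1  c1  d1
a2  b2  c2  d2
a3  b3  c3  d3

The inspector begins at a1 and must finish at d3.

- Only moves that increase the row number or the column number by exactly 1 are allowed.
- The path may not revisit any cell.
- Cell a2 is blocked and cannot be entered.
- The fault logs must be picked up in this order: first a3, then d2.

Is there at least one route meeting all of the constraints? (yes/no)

d2 lies above a3, so going from a3 to d2 would need an upward move — but moves only go right/down, so a3 cannot be visited before d2.

no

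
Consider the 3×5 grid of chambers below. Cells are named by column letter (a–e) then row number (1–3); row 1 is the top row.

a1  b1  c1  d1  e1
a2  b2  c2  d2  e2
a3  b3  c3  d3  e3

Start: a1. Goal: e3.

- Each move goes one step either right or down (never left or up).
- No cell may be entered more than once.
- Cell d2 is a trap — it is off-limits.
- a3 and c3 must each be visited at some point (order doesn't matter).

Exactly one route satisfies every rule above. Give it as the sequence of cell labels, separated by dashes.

Moves only go right or down, so the column and row indices never decrease.
Route from a1: down 2 to a3, right 4 to e3 — 6 moves in all.
Check: all required cells visited.

a1 - a2 - a3 - b3 - c3 - d3 - e3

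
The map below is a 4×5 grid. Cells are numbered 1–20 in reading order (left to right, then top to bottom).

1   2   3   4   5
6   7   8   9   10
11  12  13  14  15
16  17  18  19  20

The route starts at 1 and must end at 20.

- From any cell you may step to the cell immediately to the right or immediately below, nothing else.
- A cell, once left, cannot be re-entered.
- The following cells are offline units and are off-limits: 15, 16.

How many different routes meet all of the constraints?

19

A right/down-only route from 1 to 20 makes exactly 3 down-moves and 4 right-moves in some order.
With no other constraints that would be C(7,3) = 35 routes.
Subtract routes through each blocked cell (inclusion–exclusion for overlaps): − through 15: 15 − through 16: 1 → 19.
That gives 19 routes.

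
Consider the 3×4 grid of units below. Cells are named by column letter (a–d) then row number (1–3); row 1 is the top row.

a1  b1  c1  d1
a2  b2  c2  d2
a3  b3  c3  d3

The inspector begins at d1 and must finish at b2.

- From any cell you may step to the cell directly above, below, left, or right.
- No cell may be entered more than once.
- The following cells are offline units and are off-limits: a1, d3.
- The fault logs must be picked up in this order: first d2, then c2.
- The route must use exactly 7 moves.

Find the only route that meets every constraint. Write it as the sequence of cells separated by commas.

The waypoints must appear in the order d2, c2, with no cell reused.
Route from d1: down 1 to d2, left 1 to c2, down 1 to c3, left 2 to a3, up 1 to a2, right 1 to b2 — 7 moves in all.
Check: order respected (d2 at step 1, c2 at step 2); 7 moves as required.

d1, d2, c2, c3, b3, a3, a2, b2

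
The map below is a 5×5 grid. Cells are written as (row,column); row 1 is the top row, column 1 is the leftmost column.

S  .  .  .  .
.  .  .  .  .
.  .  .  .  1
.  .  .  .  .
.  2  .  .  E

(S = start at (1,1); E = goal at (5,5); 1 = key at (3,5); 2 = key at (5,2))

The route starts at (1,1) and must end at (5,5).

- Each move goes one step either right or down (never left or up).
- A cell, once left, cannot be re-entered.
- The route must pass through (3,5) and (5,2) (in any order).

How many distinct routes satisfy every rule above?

A right/down-only route from (1,1) to (5,5) makes exactly 4 down-moves and 4 right-moves in some order.
With no other constraints that would be C(8,4) = 70 routes.
(5,2) is below but to the left of (3,5): going (3,5) → (5,2) would need a leftward move and (5,2) → (3,5) an upward move, so no right/down-only route can visit both required cells.
No route satisfies every constraint, so the count is 0.

0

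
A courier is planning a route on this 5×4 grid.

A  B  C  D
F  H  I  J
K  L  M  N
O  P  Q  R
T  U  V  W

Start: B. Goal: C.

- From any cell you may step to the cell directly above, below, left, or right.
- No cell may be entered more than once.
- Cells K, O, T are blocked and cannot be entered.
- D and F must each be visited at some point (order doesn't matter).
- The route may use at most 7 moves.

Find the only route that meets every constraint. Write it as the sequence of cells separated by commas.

The 7-move cap with required stops at D, F leaves no slack for detours.
Route from B: left 1 to A, down 1 to F, right 3 to J, up 1 to D, left 1 to C — 7 moves in all.
Check: all required cells visited; 7 ≤ 7 moves.

B, A, F, H, I, J, D, C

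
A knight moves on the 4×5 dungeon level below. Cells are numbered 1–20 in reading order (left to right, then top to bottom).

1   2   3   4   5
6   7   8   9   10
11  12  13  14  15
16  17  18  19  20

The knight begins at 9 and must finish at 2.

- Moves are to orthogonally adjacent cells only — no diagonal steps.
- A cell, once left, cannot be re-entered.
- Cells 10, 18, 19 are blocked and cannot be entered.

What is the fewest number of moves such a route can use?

3

The Manhattan distance from 9 to 2 is |2−1| + |4−2| = 3, so at least 3 moves are needed.
A route of 3 moves achieves this: 9 → 4 → 3 → 2.
Since 3 matches the lower bound, it is optimal.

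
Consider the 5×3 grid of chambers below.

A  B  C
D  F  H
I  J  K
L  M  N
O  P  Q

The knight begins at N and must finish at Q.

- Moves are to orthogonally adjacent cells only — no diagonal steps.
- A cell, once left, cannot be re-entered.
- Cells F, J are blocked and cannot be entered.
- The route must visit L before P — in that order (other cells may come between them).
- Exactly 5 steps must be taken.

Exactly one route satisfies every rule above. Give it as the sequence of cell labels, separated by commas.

The waypoints must appear in the order L, P, with no cell reused.
Route from N: 2× left (reaching L), down to O, 2× right (reaching Q) — 5 moves in all.
Check: order respected (L at step 2, P at step 4); 5 moves as required.

N, M, L, O, P, Q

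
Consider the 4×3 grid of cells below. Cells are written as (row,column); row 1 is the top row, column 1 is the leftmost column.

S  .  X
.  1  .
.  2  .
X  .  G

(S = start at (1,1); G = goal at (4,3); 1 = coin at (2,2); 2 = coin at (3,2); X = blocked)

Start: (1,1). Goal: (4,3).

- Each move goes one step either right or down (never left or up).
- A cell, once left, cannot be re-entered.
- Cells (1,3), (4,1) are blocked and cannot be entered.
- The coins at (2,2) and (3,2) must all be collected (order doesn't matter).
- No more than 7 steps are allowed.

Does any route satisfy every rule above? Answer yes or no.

yes

One route that works: (1,1) → (2,1) → (2,2) → (3,2) → (4,2) → (4,3).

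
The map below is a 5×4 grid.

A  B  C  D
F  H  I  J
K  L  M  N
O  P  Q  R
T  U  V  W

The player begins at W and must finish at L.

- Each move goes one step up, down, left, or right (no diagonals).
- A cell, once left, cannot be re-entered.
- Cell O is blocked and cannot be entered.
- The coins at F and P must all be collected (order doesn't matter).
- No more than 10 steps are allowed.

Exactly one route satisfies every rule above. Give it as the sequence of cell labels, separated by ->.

The 10-move cap with required stops at F, P leaves no slack for detours.
Route from W: 2× left (reaching U), up to P, right to Q, 2× up (reaching I), 2× left (reaching F), down to K, right to L — 10 moves in all.
Check: all required cells visited; 10 ≤ 10 moves.

W -> V -> U -> P -> Q -> M -> I -> H -> F -> K -> L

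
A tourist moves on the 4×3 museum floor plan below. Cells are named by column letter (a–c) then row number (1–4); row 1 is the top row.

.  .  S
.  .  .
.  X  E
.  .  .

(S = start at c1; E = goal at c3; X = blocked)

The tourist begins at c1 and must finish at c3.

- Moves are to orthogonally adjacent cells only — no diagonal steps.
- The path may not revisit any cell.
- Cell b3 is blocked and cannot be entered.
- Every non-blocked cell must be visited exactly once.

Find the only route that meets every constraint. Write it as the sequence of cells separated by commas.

Need to visit all 11 open cells exactly once, starting at c1 and ending at c3.
Cell a3 has only two open neighbours (a2 and a4), so the path must pass straight through it: one of those is the cell it's entered from and the other is where it exits.
Route from c1: down 1 to c2, left 1 to b2, up 1 to b1, left 1 to a1, down 3 to a4, right 2 to c4, up 1 to c3 — 10 moves in all.
Check: all 11 open cells covered.

c1, c2, b2, b1, a1, a2, a3, a4, b4, c4, c3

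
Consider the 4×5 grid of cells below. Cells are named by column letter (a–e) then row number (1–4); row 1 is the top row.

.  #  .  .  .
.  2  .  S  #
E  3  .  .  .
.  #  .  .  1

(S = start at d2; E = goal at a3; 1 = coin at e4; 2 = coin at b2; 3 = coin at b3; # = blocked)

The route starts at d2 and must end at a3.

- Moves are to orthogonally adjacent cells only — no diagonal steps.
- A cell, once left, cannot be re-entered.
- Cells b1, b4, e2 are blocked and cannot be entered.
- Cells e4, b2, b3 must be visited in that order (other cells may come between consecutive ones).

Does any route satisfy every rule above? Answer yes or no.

One route that works: d2 → d3 → e3 → e4 → d4 → c4 → c3 → c2 → b2 → b3 → a3.

yes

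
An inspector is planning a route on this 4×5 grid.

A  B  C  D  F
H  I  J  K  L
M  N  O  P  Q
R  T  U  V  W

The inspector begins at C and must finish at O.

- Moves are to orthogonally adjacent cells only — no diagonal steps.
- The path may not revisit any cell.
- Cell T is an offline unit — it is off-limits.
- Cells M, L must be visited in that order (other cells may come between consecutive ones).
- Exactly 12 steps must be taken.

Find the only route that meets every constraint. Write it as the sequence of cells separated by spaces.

C B A H M N I J K L Q P O

The waypoints must appear in the order M, L, with no cell reused.
Route from C: left 2 to A, down 2 to M, right 1 to N, up 1 to I, right 3 to L, down 1 to Q, left 2 to O — 12 moves in all.
Check: order respected (M at step 4, L at step 9); 12 moves as required.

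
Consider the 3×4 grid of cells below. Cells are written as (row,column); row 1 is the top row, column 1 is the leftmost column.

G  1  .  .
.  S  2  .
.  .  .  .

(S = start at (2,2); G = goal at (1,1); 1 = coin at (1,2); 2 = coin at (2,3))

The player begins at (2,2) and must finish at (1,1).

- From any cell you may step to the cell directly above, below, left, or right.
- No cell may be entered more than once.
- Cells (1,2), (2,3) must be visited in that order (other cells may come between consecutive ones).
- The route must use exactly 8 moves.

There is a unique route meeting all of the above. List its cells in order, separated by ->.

The waypoints must appear in the order (1,2), (2,3), with no cell reused.
Route from (2,2): up 1 to (1,2), right 1 to (1,3), down 2 to (3,3), left 2 to (3,1), up 2 to (1,1) — 8 moves in all.
Check: order respected (1 at step 1, 2 at step 3); 8 moves as required.

(2,2) -> (1,2) -> (1,3) -> (2,3) -> (3,3) -> (3,2) -> (3,1) -> (2,1) -> (1,1)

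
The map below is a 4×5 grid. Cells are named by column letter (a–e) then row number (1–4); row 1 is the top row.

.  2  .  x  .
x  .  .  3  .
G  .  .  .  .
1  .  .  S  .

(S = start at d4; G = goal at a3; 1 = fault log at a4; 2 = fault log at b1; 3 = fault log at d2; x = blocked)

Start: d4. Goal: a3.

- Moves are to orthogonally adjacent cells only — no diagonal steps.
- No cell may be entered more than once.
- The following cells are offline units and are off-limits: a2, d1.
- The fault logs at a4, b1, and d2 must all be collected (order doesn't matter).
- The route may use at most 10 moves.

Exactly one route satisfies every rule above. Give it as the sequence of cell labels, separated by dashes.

d4 - d3 - d2 - c2 - c1 - b1 - b2 - b3 - b4 - a4 - a3

Any route must reach a4, b1, and d2 and still end at a3 within 10 moves, so the order of the required stops is forced.
Route from d4: 2× up (reaching d2), left to c2, up to c1, left to b1, 3× down (reaching b4), left to a4, up to a3 — 10 moves in all.
Check: all required cells visited; 10 ≤ 10 moves.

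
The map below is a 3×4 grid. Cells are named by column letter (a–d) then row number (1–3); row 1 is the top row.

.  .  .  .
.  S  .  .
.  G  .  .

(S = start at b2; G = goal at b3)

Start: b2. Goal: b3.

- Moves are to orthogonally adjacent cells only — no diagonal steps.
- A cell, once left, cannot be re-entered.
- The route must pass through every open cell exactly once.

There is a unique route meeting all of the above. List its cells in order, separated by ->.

Need to visit all 12 open cells exactly once, starting at b2 and ending at b3.
Cell d3 has only two open neighbours (d2 and c3), so the path must pass straight through it: one of those is the cell it's entered from and the other is where it exits.
Route from b2: right to c2, down to c3, right to d3, 2× up (reaching d1), 3× left (reaching a1), 2× down (reaching a3), right to b3 — 11 moves in all.
Check: all 12 open cells covered.

b2 -> c2 -> c3 -> d3 -> d2 -> d1 -> c1 -> b1 -> a1 -> a2 -> a3 -> b3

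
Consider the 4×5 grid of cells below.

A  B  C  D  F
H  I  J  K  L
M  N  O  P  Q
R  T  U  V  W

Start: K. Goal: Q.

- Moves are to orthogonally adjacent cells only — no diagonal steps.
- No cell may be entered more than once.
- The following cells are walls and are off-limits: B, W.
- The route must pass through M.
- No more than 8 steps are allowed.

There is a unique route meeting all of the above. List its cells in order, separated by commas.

Any route must reach M and still end at Q within 8 moves, so the order of the required stops is forced.
Route from K: left 3 to H, down 1 to M, right 4 to Q — 8 moves in all.
Check: all required cells visited; 8 ≤ 8 moves.

K, J, I, H, M, N, O, P, Q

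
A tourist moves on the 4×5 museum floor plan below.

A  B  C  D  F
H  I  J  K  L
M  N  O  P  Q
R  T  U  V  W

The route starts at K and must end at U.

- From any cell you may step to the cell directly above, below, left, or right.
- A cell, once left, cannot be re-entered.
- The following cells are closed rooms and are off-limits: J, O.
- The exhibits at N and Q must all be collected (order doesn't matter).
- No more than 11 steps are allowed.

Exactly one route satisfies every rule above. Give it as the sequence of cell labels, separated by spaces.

Any route must reach N and Q and still end at U within 11 moves, so the order of the required stops is forced.
Route from K: down 1 to P, right 1 to Q, up 2 to F, left 3 to B, down 3 to T, right 1 to U — 11 moves in all.
Check: all required cells visited; 11 ≤ 11 moves.

K P Q L F D C B I N T U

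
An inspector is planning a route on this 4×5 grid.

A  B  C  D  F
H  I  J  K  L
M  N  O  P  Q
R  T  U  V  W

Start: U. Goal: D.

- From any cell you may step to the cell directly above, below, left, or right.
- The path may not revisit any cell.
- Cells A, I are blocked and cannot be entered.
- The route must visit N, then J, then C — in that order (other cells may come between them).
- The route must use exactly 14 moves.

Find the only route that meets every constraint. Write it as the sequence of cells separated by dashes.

U - T - R - M - N - O - P - V - W - Q - L - K - J - C - D

The waypoints must appear in the order N, J, C, with no cell reused.
Route from U: 2× left (reaching R), up to M, 3× right (reaching P), down to V, right to W, 2× up (reaching L), 2× left (reaching J), up to C, right to D — 14 moves in all.
Check: order respected (N at step 4, J at step 12, C at step 13); 14 moves as required.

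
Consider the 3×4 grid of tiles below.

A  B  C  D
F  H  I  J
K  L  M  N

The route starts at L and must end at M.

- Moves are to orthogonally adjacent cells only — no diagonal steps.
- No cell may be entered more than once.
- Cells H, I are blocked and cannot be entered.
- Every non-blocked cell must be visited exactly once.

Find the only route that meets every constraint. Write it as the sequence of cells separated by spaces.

Need to visit all 10 open cells exactly once, starting at L and ending at M.
Route from L: left 1 to K, up 2 to A, right 3 to D, down 2 to N, left 1 to M — 9 moves in all.
Check: all 10 open cells covered.

L K F A B C D J N M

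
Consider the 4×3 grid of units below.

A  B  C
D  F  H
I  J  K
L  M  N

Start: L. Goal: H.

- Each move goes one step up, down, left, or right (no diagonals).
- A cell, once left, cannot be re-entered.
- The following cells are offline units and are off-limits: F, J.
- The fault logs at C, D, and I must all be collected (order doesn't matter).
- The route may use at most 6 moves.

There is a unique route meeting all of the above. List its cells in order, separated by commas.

The 6-move cap with required stops at C, D, I leaves no slack for detours.
Route from L: up 3 to A, right 2 to C, down 1 to H — 6 moves in all.
Check: all required cells visited; 6 ≤ 6 moves.

L, I, D, A, B, C, H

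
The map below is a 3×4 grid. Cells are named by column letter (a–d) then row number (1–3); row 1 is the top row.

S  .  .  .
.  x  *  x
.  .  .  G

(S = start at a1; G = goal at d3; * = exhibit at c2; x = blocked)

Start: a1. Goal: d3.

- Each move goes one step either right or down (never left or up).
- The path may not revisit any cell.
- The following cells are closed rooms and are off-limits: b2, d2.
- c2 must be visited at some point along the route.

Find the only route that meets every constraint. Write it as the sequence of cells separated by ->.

a1 -> b1 -> c1 -> c2 -> c3 -> d3

Moves only go right or down, so the column and row indices never decrease.
Route from a1: right 2 to c1, down 2 to c3, right 1 to d3 — 5 moves in all.
Check: all required cells visited.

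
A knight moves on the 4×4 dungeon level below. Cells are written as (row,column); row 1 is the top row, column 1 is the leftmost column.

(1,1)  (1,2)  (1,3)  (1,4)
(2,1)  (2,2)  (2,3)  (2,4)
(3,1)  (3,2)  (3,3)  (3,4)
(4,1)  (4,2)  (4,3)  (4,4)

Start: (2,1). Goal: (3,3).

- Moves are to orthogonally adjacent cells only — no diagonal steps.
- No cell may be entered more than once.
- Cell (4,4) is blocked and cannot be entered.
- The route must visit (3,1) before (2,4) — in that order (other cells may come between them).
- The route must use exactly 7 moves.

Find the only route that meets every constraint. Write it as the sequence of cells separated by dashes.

(2,1) - (3,1) - (3,2) - (2,2) - (2,3) - (2,4) - (3,4) - (3,3)

The waypoints must appear in the order (3,1), (2,4), with no cell reused.
Route from (2,1): down 1 to (3,1), right 1 to (3,2), up 1 to (2,2), right 2 to (2,4), down 1 to (3,4), left 1 to (3,3) — 7 moves in all.
Check: order respected ((3,1) at step 1, (2,4) at step 5); 7 moves as required.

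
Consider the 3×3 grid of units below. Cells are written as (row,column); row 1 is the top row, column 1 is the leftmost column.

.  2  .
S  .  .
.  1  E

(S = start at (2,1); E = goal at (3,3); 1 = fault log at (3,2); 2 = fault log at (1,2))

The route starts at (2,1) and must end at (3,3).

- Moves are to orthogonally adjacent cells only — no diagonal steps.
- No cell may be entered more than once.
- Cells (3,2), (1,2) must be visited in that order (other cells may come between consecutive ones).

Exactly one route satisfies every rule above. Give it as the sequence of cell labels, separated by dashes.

(2,1) - (3,1) - (3,2) - (2,2) - (1,2) - (1,3) - (2,3) - (3,3)

The waypoints must appear in the order (3,2), (1,2), with no cell reused.
Route from (2,1): down 1 to (3,1), right 1 to (3,2), up 2 to (1,2), right 1 to (1,3), down 2 to (3,3) — 7 moves in all.
Check: order respected (1 at step 2, 2 at step 4).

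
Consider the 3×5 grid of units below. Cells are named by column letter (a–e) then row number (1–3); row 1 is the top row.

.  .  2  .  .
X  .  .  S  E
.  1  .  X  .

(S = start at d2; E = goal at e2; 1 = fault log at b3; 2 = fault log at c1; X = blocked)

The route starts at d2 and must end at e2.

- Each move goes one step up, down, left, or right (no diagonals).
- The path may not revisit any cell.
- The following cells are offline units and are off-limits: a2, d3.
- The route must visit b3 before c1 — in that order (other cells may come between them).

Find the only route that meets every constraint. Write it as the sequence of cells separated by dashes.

d2 - c2 - c3 - b3 - b2 - b1 - c1 - d1 - e1 - e2

The waypoints must appear in the order b3, c1, with no cell reused.
Route from d2: left to c2, down to c3, left to b3, 2× up (reaching b1), 3× right (reaching e1), down to e2 — 9 moves in all.
Check: order respected (1 at step 3, 2 at step 6).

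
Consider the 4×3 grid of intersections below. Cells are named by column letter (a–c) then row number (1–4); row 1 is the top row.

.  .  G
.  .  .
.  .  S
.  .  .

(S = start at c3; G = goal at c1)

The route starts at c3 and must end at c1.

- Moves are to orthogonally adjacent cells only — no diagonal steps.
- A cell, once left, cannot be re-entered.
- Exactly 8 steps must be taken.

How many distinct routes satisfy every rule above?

14

Need simple routes of exactly 8 moves from c3 to c1 (Manhattan distance 2, so 3 moves are spent on a detour and 3 undoing it).
Branch systematically from the start, pruning whenever the remaining move budget drops below the Manhattan distance to c1 or differs from it in parity. Grouping the completions by first move — via c2: 1; via c4: 9; via b3: 4 — and summing: 1 + 9 + 4 = 14.
That gives 14 routes.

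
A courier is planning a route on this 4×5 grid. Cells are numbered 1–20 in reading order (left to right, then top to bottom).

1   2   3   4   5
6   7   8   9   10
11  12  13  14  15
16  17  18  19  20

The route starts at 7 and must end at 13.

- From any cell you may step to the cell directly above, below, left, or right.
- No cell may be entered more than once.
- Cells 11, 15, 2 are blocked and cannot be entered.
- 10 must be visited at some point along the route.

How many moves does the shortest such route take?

8

Any route passes through 10 somewhere between 7 and 13. Summing Manhattan distances along the two legs (7 → 10 → 13) gives a lower bound of 3 + 3 = 6 moves.
The shortest route satisfying every rule uses 8 moves: 7 → 8 → 3 → 4 → 5 → 10 → 9 → 14 → 13.
The no-revisit rule (legs can't share cells) pushes the minimum above the 6-move bound; an exhaustive check rules out every length from 6 to 7, leaving 8 as the minimum.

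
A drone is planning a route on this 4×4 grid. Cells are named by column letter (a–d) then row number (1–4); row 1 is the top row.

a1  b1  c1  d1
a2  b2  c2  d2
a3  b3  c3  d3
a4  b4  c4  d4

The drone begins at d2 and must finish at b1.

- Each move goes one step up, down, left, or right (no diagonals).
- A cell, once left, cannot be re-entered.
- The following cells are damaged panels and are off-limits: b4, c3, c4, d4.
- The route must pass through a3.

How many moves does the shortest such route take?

7

Any route passes through a3 somewhere between d2 and b1. Summing Manhattan distances along the two legs (d2 → a3 → b1) gives a lower bound of 4 + 3 = 7 moves.
A route of 7 moves achieves this: d2 → c2 → b2 → b3 → a3 → a2 → a1 → b1.
Since 7 matches the lower bound, it is optimal.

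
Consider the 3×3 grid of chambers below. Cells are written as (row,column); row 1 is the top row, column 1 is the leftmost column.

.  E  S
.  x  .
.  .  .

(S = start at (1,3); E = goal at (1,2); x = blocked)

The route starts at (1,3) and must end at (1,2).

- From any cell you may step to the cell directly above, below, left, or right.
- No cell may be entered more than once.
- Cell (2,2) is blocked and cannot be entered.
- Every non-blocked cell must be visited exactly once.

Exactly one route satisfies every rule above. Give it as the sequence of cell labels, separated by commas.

(1,3), (2,3), (3,3), (3,2), (3,1), (2,1), (1,1), (1,2)

Need to visit all 8 open cells exactly once, starting at (1,3) and ending at (1,2).
Cell (3,3) has only two open neighbours ((2,3) and (3,2)), so the path must pass straight through it: one of those is the cell it's entered from and the other is where it exits.
Route from (1,3): 2× down (reaching (3,3)), 2× left (reaching (3,1)), 2× up (reaching (1,1)), right to (1,2) — 7 moves in all.
Check: all 8 open cells covered.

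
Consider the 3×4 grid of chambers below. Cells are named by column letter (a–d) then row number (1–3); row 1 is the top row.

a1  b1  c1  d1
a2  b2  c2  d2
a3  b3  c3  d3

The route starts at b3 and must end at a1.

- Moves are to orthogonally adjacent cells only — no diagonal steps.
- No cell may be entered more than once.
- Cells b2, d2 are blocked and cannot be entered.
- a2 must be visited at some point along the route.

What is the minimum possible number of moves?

Any route passes through a2 somewhere between b3 and a1. Summing Manhattan distances along the two legs (b3 → a2 → a1) gives a lower bound of 2 + 1 = 3 moves.
A route of 3 moves achieves this: b3 → a3 → a2 → a1.
Since 3 matches the lower bound, it is optimal.

3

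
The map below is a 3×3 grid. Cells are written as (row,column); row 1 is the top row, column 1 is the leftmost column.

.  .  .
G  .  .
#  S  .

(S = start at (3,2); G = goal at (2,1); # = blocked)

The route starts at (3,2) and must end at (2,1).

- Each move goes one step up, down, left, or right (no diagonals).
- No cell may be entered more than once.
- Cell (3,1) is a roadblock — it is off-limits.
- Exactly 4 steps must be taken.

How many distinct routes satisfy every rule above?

Need simple routes of exactly 4 moves from (3,2) to (2,1) (Manhattan distance 2, so 1 moves are spent on a detour and 1 undoing it).
Enumerating: (3,2) (2,2) (1,2) (1,1) (2,1) | (3,2) (3,3) (2,3) (2,2) (2,1).
That gives 2 routes.

2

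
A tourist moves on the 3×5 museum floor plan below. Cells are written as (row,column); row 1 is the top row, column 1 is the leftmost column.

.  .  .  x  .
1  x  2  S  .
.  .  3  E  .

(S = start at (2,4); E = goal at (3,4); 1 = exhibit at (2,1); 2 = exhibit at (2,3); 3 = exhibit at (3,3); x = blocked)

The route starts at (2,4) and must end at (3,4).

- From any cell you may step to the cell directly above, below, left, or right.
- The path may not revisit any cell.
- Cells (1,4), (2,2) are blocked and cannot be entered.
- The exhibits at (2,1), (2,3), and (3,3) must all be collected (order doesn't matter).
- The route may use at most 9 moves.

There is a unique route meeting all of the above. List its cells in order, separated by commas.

The 9-move cap with required stops at (2,1), (2,3), (3,3) leaves no slack for detours.
Route from (2,4): left 1 to (2,3), up 1 to (1,3), left 2 to (1,1), down 2 to (3,1), right 3 to (3,4) — 9 moves in all.
Check: all required cells visited; 9 ≤ 9 moves.

(2,4), (2,3), (1,3), (1,2), (1,1), (2,1), (3,1), (3,2), (3,3), (3,4)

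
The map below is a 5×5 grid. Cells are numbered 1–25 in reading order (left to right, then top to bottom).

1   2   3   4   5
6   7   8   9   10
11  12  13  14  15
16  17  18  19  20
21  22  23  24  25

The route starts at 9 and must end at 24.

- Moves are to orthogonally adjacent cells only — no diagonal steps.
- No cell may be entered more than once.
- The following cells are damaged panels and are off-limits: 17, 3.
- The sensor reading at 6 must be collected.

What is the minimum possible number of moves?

Any route passes through 6 somewhere between 9 and 24. Summing Manhattan distances along the two legs (9 → 6 → 24) gives a lower bound of 3 + 6 = 9 moves.
A route of 9 moves achieves this: 9 → 8 → 7 → 6 → 11 → 16 → 21 → 22 → 23 → 24.
Since 9 matches the lower bound, it is optimal.

9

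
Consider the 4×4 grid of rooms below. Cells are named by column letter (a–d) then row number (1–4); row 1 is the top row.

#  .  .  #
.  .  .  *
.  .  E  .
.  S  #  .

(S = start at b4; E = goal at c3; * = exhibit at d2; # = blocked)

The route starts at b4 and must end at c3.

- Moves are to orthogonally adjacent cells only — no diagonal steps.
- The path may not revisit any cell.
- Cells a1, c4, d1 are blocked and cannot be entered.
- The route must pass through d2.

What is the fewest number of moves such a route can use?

Any route passes through d2 somewhere between b4 and c3. Summing Manhattan distances along the two legs (b4 → d2 → c3) gives a lower bound of 4 + 2 = 6 moves.
A route of 6 moves achieves this: b4 → b3 → b2 → c2 → d2 → d3 → c3.
Since 6 matches the lower bound, it is optimal.

6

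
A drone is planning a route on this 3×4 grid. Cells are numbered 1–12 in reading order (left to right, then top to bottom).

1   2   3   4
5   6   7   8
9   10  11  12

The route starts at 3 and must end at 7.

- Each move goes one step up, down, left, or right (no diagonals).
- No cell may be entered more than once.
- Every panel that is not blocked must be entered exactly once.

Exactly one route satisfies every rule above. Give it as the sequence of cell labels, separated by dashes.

Need to visit all 12 open cells exactly once, starting at 3 and ending at 7.
Cell 4 has only two open neighbours (8 and 3), so the path must pass straight through it: one of those is the cell it's entered from and the other is where it exits.
Route from 3: right 1 to 4, down 2 to 12, left 3 to 9, up 2 to 1, right 1 to 2, down 1 to 6, right 1 to 7 — 11 moves in all.
Check: all 12 open cells covered.

3 - 4 - 8 - 12 - 11 - 10 - 9 - 5 - 1 - 2 - 6 - 7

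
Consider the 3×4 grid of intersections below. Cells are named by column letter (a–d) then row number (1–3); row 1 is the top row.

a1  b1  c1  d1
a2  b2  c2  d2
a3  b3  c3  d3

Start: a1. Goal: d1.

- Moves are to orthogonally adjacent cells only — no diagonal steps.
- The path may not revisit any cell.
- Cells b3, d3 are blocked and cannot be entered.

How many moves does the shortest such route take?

3

The Manhattan distance from a1 to d1 is |1−1| + |1−4| = 3, so at least 3 moves are needed.
A route of 3 moves achieves this: a1 → b1 → c1 → d1.
Since 3 matches the lower bound, it is optimal.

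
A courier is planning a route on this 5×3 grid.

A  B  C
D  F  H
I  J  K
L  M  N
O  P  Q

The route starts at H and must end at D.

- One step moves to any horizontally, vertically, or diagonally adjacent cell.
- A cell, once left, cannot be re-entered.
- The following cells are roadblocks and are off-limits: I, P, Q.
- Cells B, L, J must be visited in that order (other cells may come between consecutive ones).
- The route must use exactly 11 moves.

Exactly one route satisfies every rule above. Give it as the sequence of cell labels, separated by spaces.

The waypoints must appear in the order B, L, J, with no cell reused.
Route from H: up to C, 2× left (reaching A), 2× down-right (reaching K), down to N, left to M, down-left to O, up to L, up-right to J, up-left to D — 11 moves in all.
Check: order respected (B at step 2, L at step 9, J at step 10); 11 moves as required.

H C B A F K N M O L J D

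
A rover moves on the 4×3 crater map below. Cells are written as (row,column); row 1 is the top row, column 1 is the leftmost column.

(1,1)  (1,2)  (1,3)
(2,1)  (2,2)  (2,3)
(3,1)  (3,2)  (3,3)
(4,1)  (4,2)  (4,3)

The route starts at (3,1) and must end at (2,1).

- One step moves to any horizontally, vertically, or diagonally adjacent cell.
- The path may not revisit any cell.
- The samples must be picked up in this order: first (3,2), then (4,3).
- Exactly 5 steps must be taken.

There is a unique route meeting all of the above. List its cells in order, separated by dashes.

The waypoints must appear in the order (3,2), (4,3), with no cell reused.
Route from (3,1): right to (3,2), down-right to (4,3), up to (3,3), up-left to (2,2), left to (2,1) — 5 moves in all.
Check: order respected ((3,2) at step 1, (4,3) at step 2); 5 moves as required.

(3,1) - (3,2) - (4,3) - (3,3) - (2,2) - (2,1)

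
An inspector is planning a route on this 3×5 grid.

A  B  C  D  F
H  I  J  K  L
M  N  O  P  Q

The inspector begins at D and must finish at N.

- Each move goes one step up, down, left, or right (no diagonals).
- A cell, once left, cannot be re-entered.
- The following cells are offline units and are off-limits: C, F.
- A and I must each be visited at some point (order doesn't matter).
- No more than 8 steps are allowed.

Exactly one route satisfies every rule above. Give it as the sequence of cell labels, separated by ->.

D -> K -> J -> I -> B -> A -> H -> M -> N

The budget equals the shortest possible length, so every move has to be on a shortest route through the required cells.
Route from D: down 1 to K, left 2 to I, up 1 to B, left 1 to A, down 2 to M, right 1 to N — 8 moves in all.
Check: all required cells visited; 8 ≤ 8 moves.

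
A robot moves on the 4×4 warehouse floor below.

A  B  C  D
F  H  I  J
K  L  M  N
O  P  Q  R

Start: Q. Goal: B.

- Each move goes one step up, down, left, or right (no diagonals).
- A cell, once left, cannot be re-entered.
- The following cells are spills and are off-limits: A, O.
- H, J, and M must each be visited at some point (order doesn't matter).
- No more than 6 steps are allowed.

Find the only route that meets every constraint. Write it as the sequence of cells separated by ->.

Q -> M -> N -> J -> I -> H -> B

Any route must reach H, J, and M and still end at B within 6 moves, so the order of the required stops is forced.
Route from Q: up 1 to M, right 1 to N, up 1 to J, left 2 to H, up 1 to B — 6 moves in all.
Check: all required cells visited; 6 ≤ 6 moves.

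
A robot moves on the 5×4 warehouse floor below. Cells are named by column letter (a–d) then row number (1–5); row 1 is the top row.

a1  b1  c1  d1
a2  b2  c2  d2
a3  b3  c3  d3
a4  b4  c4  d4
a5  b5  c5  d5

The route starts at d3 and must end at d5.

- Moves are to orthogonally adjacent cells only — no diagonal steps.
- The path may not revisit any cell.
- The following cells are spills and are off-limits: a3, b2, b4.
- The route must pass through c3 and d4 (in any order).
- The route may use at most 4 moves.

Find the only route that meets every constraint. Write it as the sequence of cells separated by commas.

d3, c3, c4, d4, d5

Any route must reach c3 and d4 and still end at d5 within 4 moves, so the order of the required stops is forced.
Route from d3: left 1 to c3, down 1 to c4, right 1 to d4, down 1 to d5 — 4 moves in all.
Check: all required cells visited; 4 ≤ 4 moves.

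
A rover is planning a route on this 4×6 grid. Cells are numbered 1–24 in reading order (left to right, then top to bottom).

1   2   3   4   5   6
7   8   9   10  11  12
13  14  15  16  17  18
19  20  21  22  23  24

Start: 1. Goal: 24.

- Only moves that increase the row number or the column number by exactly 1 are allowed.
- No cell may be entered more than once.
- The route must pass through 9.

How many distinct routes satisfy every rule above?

30

A right/down-only route from 1 to 24 makes exactly 3 down-moves and 5 right-moves in some order.
With no other constraints that would be C(8,3) = 56 routes.
Split at 9 and multiply the segment counts: 1→9: 3; 9→24: 10; product = 30.
That gives 30 routes.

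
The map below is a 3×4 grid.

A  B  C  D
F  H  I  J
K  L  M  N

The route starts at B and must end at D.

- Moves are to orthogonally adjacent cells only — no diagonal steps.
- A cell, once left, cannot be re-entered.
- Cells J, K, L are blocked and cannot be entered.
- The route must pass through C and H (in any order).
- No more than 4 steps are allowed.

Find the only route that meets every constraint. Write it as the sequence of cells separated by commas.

The budget equals the shortest possible length, so every move has to be on a shortest route through the required cells.
Route from B: down 1 to H, right 1 to I, up 1 to C, right 1 to D — 4 moves in all.
Check: all required cells visited; 4 ≤ 4 moves.

B, H, I, C, D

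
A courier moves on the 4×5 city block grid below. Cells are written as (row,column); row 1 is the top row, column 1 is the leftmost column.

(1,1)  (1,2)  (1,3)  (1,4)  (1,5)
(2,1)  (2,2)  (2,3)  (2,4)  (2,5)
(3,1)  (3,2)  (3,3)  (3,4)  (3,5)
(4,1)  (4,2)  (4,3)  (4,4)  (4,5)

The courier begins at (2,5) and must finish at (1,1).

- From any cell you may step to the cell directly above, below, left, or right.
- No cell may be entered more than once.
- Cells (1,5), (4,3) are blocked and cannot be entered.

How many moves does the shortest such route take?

The Manhattan distance from (2,5) to (1,1) is |2−1| + |5−1| = 5, so at least 5 moves are needed.
A route of 5 moves achieves this: (2,5) → (2,4) → (1,4) → (1,3) → (1,2) → (1,1).
Since 5 matches the lower bound, it is optimal.

5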